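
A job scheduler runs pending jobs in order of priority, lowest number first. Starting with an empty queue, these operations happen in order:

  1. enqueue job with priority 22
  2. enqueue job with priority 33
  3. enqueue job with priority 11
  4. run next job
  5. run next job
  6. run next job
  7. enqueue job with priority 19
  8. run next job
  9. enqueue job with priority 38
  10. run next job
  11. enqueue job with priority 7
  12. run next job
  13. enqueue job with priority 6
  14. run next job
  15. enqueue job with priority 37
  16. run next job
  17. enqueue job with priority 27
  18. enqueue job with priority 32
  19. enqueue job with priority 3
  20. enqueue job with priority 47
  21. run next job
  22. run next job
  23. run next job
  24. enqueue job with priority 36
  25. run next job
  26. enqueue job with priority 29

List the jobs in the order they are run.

insert 22 → {22}
insert 33 → {22, 33}
insert 11 → {11, 22, 33}
run next job → 11; now {22, 33}
run next job → 22; now {33}
run next job → 33; now {}
insert 19 → {19}
run next job → 19; now {}
insert 38 → {38}
run next job → 38; now {}
insert 7 → {7}
run next job → 7; now {}
insert 6 → {6}
run next job → 6; now {}
insert 37 → {37}
run next job → 37; now {}
insert 27 → {27}
insert 32 → {27, 32}
insert 3 → {3, 27, 32}
insert 47 → {3, 27, 32, 47}
run next job → 3; now {27, 32, 47}
run next job → 27; now {32, 47}
run next job → 32; now {47}
insert 36 → {36, 47}
run next job → 36; now {47}
insert 29 → {29, 47}

11 → 22 → 33 → 19 → 38 → 7 → 6 → 37 → 3 → 27 → 32 → 36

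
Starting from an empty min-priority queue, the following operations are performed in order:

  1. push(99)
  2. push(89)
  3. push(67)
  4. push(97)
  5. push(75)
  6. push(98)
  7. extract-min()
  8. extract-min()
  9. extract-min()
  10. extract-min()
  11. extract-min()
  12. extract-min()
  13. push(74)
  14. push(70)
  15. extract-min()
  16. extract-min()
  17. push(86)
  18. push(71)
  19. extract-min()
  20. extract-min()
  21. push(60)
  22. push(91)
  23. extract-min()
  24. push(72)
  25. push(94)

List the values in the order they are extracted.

insert 99 → {99}
insert 89 → {89, 99}
insert 67 → {67, 89, 99}
insert 97 → {67, 89, 97, 99}
insert 75 → {67, 75, 89, 97, 99}
insert 98 → {67, 75, 89, 97, 98, 99}
extract-min → 67; now {75, 89, 97, 98, 99}
extract-min → 75; now {89, 97, 98, 99}
extract-min → 89; now {97, 98, 99}
extract-min → 97; now {98, 99}
extract-min → 98; now {99}
extract-min → 99; now {}
insert 74 → {74}
insert 70 → {70, 74}
extract-min → 70; now {74}
extract-min → 74; now {}
insert 86 → {86}
insert 71 → {71, 86}
extract-min → 71; now {86}
extract-min → 86; now {}
insert 60 → {60}
insert 91 → {60, 91}
extract-min → 60; now {91}
insert 72 → {72, 91}
insert 94 → {72, 91, 94}

67, 75, 89, 97, 98, 99, 70, 74, 71, 86, 60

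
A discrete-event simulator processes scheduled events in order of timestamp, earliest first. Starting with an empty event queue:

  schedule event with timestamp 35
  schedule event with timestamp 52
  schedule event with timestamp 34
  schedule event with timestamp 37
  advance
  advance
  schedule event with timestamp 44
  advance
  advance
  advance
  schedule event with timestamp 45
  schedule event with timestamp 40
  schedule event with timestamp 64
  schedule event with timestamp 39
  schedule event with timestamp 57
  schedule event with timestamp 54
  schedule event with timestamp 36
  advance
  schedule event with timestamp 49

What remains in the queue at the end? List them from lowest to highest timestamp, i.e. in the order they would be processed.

39, 40, 45, 49, 54, 57, 64

insert 35 → {35}
insert 52 → {35, 52}
insert 34 → {34, 35, 52}
insert 37 → {34, 35, 37, 52}
advance → 34; now {35, 37, 52}
advance → 35; now {37, 52}
insert 44 → {37, 44, 52}
advance → 37; now {44, 52}
advance → 44; now {52}
advance → 52; now {}
insert 45 → {45}
insert 40 → {40, 45}
insert 64 → {40, 45, 64}
insert 39 → {39, 40, 45, 64}
insert 57 → {39, 40, 45, 57, 64}
insert 54 → {39, 40, 45, 54, 57, 64}
insert 36 → {36, 39, 40, 45, 54, 57, 64}
advance → 36; now {39, 40, 45, 54, 57, 64}
insert 49 → {39, 40, 45, 49, 54, 57, 64}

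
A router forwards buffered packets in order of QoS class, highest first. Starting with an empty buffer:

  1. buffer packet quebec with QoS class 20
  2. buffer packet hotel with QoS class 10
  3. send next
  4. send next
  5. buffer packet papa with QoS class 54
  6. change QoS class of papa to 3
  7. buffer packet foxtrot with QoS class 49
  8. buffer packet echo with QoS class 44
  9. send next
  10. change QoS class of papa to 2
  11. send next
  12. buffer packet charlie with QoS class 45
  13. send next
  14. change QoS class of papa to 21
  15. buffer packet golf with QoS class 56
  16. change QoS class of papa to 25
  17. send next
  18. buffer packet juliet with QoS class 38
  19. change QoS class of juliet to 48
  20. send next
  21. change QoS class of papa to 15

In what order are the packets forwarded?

quebec → hotel → foxtrot → echo → charlie → golf → juliet

add quebec (QoS class 20) → {quebec:20}
add hotel (QoS class 10) → {quebec:20, hotel:10}
send next → quebec; now {hotel:10}
send next → hotel; now {}
add papa (QoS class 54) → {papa:54}
update papa to QoS class 3 → {papa:3}
add foxtrot (QoS class 49) → {foxtrot:49, papa:3}
add echo (QoS class 44) → {foxtrot:49, echo:44, papa:3}
send next → foxtrot; now {echo:44, papa:3}
update papa to QoS class 2 → {echo:44, papa:2}
send next → echo; now {papa:2}
add charlie (QoS class 45) → {charlie:45, papa:2}
send next → charlie; now {papa:2}
update papa to QoS class 21 → {papa:21}
add golf (QoS class 56) → {golf:56, papa:21}
update papa to QoS class 25 → {golf:56, papa:25}
send next → golf; now {papa:25}
add juliet (QoS class 38) → {juliet:38, papa:25}
update juliet to QoS class 48 → {juliet:48, papa:25}
send next → juliet; now {papa:25}
update papa to QoS class 15 → {papa:15}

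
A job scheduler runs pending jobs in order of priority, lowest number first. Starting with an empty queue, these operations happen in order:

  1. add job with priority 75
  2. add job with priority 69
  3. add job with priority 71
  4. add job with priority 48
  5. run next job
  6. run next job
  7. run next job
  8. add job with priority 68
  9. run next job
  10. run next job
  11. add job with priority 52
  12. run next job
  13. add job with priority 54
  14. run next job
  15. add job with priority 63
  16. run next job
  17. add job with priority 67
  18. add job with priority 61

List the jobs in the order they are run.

insert 75 → {75}
insert 69 → {69, 75}
insert 71 → {69, 71, 75}
insert 48 → {48, 69, 71, 75}
run next job → 48; now {69, 71, 75}
run next job → 69; now {71, 75}
run next job → 71; now {75}
insert 68 → {68, 75}
run next job → 68; now {75}
run next job → 75; now {}
insert 52 → {52}
run next job → 52; now {}
insert 54 → {54}
run next job → 54; now {}
insert 63 → {63}
run next job → 63; now {}
insert 67 → {67}
insert 61 → {61, 67}

48, 69, 71, 68, 75, 52, 54, 63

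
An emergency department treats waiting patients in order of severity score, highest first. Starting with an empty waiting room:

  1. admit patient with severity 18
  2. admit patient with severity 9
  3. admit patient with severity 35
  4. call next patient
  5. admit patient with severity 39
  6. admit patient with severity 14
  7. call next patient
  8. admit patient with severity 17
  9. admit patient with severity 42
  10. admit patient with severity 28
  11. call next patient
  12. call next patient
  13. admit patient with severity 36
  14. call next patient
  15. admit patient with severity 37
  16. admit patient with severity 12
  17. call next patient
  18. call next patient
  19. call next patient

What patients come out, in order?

35 → 39 → 42 → 28 → 36 → 37 → 18 → 17

insert 18 → {18}
insert 9 → {18, 9}
insert 35 → {35, 18, 9}
call next patient → 35; now {18, 9}
insert 39 → {39, 18, 9}
insert 14 → {39, 18, 14, 9}
call next patient → 39; now {18, 14, 9}
insert 17 → {18, 17, 14, 9}
insert 42 → {42, 18, 17, 14, 9}
insert 28 → {42, 28, 18, 17, 14, 9}
call next patient → 42; now {28, 18, 17, 14, 9}
call next patient → 28; now {18, 17, 14, 9}
insert 36 → {36, 18, 17, 14, 9}
call next patient → 36; now {18, 17, 14, 9}
insert 37 → {37, 18, 17, 14, 9}
insert 12 → {37, 18, 17, 14, 12, 9}
call next patient → 37; now {18, 17, 14, 12, 9}
call next patient → 18; now {17, 14, 12, 9}
call next patient → 17; now {14, 12, 9}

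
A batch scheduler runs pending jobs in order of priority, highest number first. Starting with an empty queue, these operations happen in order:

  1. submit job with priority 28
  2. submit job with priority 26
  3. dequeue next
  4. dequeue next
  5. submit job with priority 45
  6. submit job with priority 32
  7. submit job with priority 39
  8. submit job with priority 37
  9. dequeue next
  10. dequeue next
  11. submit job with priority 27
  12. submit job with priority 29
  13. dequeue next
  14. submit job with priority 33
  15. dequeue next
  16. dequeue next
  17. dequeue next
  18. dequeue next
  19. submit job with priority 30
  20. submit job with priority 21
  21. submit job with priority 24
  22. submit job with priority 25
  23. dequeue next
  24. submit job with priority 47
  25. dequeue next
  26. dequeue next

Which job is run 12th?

insert 28 → {28}
insert 26 → {28, 26}
dequeue next → 28; now {26}
dequeue next → 26; now {}
insert 45 → {45}
insert 32 → {45, 32}
insert 39 → {45, 39, 32}
insert 37 → {45, 39, 37, 32}
dequeue next → 45; now {39, 37, 32}
dequeue next → 39; now {37, 32}
insert 27 → {37, 32, 27}
insert 29 → {37, 32, 29, 27}
dequeue next → 37; now {32, 29, 27}
insert 33 → {33, 32, 29, 27}
dequeue next → 33; now {32, 29, 27}
dequeue next → 32; now {29, 27}
dequeue next → 29; now {27}
dequeue next → 27; now {}
insert 30 → {30}
insert 21 → {30, 21}
insert 24 → {30, 24, 21}
insert 25 → {30, 25, 24, 21}
dequeue next → 30; now {25, 24, 21}
insert 47 → {47, 25, 24, 21}
dequeue next → 47; now {25, 24, 21}
dequeue next → 25; now {24, 21}

25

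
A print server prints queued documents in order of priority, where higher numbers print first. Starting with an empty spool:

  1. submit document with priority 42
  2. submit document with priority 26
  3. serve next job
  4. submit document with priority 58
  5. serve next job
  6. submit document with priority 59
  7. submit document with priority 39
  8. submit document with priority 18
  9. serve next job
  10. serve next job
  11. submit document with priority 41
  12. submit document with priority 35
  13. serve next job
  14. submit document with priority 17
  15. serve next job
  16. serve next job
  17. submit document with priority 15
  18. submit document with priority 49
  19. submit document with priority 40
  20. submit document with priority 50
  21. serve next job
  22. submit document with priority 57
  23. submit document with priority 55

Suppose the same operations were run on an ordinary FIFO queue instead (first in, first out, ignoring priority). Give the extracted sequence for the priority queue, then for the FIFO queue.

insert 42 → {42}
insert 26 → {42, 26}
serve next job → 42; now {26}
insert 58 → {58, 26}
serve next job → 58; now {26}
insert 59 → {59, 26}
insert 39 → {59, 39, 26}
insert 18 → {59, 39, 26, 18}
serve next job → 59; now {39, 26, 18}
serve next job → 39; now {26, 18}
insert 41 → {41, 26, 18}
insert 35 → {41, 35, 26, 18}
serve next job → 41; now {35, 26, 18}
insert 17 → {35, 26, 18, 17}
serve next job → 35; now {26, 18, 17}
serve next job → 26; now {18, 17}
insert 15 → {18, 17, 15}
insert 49 → {49, 18, 17, 15}
insert 40 → {49, 40, 18, 17, 15}
insert 50 → {50, 49, 40, 18, 17, 15}
serve next job → 50; now {49, 40, 18, 17, 15}
insert 57 → {57, 49, 40, 18, 17, 15}
insert 55 → {57, 55, 49, 40, 18, 17, 15}

priority queue: 42 → 58 → 59 → 39 → 41 → 35 → 26 → 50; FIFO queue: 42 → 26 → 58 → 59 → 39 → 18 → 41 → 35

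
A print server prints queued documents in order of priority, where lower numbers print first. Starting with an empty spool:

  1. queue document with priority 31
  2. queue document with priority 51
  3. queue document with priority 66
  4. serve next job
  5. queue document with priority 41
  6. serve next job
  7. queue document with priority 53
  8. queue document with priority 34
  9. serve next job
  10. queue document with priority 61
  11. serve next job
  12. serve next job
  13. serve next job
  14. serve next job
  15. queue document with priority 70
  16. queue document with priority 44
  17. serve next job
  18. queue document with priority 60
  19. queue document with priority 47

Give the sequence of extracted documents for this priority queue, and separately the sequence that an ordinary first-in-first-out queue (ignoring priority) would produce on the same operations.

insert 31 → {31}
insert 51 → {31, 51}
insert 66 → {31, 51, 66}
serve next job → 31; now {51, 66}
insert 41 → {41, 51, 66}
serve next job → 41; now {51, 66}
insert 53 → {51, 53, 66}
insert 34 → {34, 51, 53, 66}
serve next job → 34; now {51, 53, 66}
insert 61 → {51, 53, 61, 66}
serve next job → 51; now {53, 61, 66}
serve next job → 53; now {61, 66}
serve next job → 61; now {66}
serve next job → 66; now {}
insert 70 → {70}
insert 44 → {44, 70}
serve next job → 44; now {70}
insert 60 → {60, 70}
insert 47 → {47, 60, 70}

priority queue: 31 → 41 → 34 → 51 → 53 → 61 → 66 → 44; FIFO queue: [31, 51, 66, 41, 53, 34, 61, 70]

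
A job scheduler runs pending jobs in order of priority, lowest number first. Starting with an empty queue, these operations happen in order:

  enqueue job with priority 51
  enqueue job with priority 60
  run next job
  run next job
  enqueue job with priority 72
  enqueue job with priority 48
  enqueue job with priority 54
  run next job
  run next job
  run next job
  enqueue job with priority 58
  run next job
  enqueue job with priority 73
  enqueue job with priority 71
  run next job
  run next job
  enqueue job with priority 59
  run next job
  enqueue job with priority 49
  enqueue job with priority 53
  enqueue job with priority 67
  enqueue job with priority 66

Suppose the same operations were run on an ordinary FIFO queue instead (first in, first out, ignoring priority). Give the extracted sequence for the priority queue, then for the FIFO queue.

priority queue: [51, 60, 48, 54, 72, 58, 71, 73, 59]; FIFO queue: 51, 60, 72, 48, 54, 58, 73, 71, 59

insert 51 → {51}
insert 60 → {51, 60}
run next job → 51; now {60}
run next job → 60; now {}
insert 72 → {72}
insert 48 → {48, 72}
insert 54 → {48, 54, 72}
run next job → 48; now {54, 72}
run next job → 54; now {72}
run next job → 72; now {}
insert 58 → {58}
run next job → 58; now {}
insert 73 → {73}
insert 71 → {71, 73}
run next job → 71; now {73}
run next job → 73; now {}
insert 59 → {59}
run next job → 59; now {}
insert 49 → {49}
insert 53 → {49, 53}
insert 67 → {49, 53, 67}
insert 66 → {49, 53, 66, 67}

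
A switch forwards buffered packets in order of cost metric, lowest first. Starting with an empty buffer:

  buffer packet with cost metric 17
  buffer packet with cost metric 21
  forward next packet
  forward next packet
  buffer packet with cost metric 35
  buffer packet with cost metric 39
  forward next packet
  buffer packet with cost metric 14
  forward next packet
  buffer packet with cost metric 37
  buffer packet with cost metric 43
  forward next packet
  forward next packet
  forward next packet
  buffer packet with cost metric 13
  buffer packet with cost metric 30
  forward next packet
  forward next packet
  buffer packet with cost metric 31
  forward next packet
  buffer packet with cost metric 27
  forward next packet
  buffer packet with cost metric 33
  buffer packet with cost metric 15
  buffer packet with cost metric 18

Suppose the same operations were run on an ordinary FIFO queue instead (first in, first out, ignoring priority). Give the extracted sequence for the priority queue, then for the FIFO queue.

priority queue: 17, 21, 35, 14, 37, 39, 43, 13, 30, 31, 27; FIFO queue: 17, 21, 35, 39, 14, 37, 43, 13, 30, 31, 27

insert 17 → {17}
insert 21 → {17, 21}
forward next packet → 17; now {21}
forward next packet → 21; now {}
insert 35 → {35}
insert 39 → {35, 39}
forward next packet → 35; now {39}
insert 14 → {14, 39}
forward next packet → 14; now {39}
insert 37 → {37, 39}
insert 43 → {37, 39, 43}
forward next packet → 37; now {39, 43}
forward next packet → 39; now {43}
forward next packet → 43; now {}
insert 13 → {13}
insert 30 → {13, 30}
forward next packet → 13; now {30}
forward next packet → 30; now {}
insert 31 → {31}
forward next packet → 31; now {}
insert 27 → {27}
forward next packet → 27; now {}
insert 33 → {33}
insert 15 → {15, 33}
insert 18 → {15, 18, 33}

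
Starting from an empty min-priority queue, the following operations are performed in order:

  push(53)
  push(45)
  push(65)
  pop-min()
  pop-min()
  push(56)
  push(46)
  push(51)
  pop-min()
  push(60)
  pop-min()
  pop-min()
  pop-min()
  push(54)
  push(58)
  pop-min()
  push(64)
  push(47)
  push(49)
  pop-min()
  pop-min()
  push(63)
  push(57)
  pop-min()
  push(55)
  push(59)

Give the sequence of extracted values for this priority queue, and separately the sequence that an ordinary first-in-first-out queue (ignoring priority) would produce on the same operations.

insert 53 → {53}
insert 45 → {45, 53}
insert 65 → {45, 53, 65}
pop-min → 45; now {53, 65}
pop-min → 53; now {65}
insert 56 → {56, 65}
insert 46 → {46, 56, 65}
insert 51 → {46, 51, 56, 65}
pop-min → 46; now {51, 56, 65}
insert 60 → {51, 56, 60, 65}
pop-min → 51; now {56, 60, 65}
pop-min → 56; now {60, 65}
pop-min → 60; now {65}
insert 54 → {54, 65}
insert 58 → {54, 58, 65}
pop-min → 54; now {58, 65}
insert 64 → {58, 64, 65}
insert 47 → {47, 58, 64, 65}
insert 49 → {47, 49, 58, 64, 65}
pop-min → 47; now {49, 58, 64, 65}
pop-min → 49; now {58, 64, 65}
insert 63 → {58, 63, 64, 65}
insert 57 → {57, 58, 63, 64, 65}
pop-min → 57; now {58, 63, 64, 65}
insert 55 → {55, 58, 63, 64, 65}
insert 59 → {55, 58, 59, 63, 64, 65}

priority queue: [45, 53, 46, 51, 56, 60, 54, 47, 49, 57]; FIFO queue: [53, 45, 65, 56, 46, 51, 60, 54, 58, 64]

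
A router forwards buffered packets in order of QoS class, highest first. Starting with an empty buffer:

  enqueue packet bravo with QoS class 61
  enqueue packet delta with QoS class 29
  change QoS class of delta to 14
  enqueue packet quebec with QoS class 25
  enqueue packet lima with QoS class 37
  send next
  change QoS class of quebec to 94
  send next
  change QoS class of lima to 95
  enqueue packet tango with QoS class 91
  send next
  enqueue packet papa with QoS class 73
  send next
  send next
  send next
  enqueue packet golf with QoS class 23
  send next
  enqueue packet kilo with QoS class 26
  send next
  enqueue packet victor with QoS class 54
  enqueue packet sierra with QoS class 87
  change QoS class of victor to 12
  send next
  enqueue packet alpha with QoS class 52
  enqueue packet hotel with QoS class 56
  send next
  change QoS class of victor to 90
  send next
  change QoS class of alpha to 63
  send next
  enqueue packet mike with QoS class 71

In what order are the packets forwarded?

add bravo (QoS class 61) → {bravo:61}
add delta (QoS class 29) → {bravo:61, delta:29}
update delta to QoS class 14 → {bravo:61, delta:14}
add quebec (QoS class 25) → {bravo:61, quebec:25, delta:14}
add lima (QoS class 37) → {bravo:61, lima:37, quebec:25, delta:14}
send next → bravo; now {lima:37, quebec:25, delta:14}
update quebec to QoS class 94 → {quebec:94, lima:37, delta:14}
send next → quebec; now {lima:37, delta:14}
update lima to QoS class 95 → {lima:95, delta:14}
add tango (QoS class 91) → {lima:95, tango:91, delta:14}
send next → lima; now {tango:91, delta:14}
add papa (QoS class 73) → {tango:91, papa:73, delta:14}
send next → tango; now {papa:73, delta:14}
send next → papa; now {delta:14}
send next → delta; now {}
add golf (QoS class 23) → {golf:23}
send next → golf; now {}
add kilo (QoS class 26) → {kilo:26}
send next → kilo; now {}
add victor (QoS class 54) → {victor:54}
add sierra (QoS class 87) → {sierra:87, victor:54}
update victor to QoS class 12 → {sierra:87, victor:12}
send next → sierra; now {victor:12}
add alpha (QoS class 52) → {alpha:52, victor:12}
add hotel (QoS class 56) → {hotel:56, alpha:52, victor:12}
send next → hotel; now {alpha:52, victor:12}
update victor to QoS class 90 → {victor:90, alpha:52}
send next → victor; now {alpha:52}
update alpha to QoS class 63 → {alpha:63}
send next → alpha; now {}
add mike (QoS class 71) → {mike:71}

[bravo, quebec, lima, tango, papa, delta, golf, kilo, sierra, hotel, victor, alpha]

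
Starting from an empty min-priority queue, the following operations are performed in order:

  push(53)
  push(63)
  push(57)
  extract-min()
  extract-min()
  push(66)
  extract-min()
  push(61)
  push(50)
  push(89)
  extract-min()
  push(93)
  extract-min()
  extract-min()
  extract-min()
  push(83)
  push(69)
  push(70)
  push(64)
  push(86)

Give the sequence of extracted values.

insert 53 → {53}
insert 63 → {53, 63}
insert 57 → {53, 57, 63}
extract-min → 53; now {57, 63}
extract-min → 57; now {63}
insert 66 → {63, 66}
extract-min → 63; now {66}
insert 61 → {61, 66}
insert 50 → {50, 61, 66}
insert 89 → {50, 61, 66, 89}
extract-min → 50; now {61, 66, 89}
insert 93 → {61, 66, 89, 93}
extract-min → 61; now {66, 89, 93}
extract-min → 66; now {89, 93}
extract-min → 89; now {93}
insert 83 → {83, 93}
insert 69 → {69, 83, 93}
insert 70 → {69, 70, 83, 93}
insert 64 → {64, 69, 70, 83, 93}
insert 86 → {64, 69, 70, 83, 86, 93}

53, 57, 63, 50, 61, 66, 89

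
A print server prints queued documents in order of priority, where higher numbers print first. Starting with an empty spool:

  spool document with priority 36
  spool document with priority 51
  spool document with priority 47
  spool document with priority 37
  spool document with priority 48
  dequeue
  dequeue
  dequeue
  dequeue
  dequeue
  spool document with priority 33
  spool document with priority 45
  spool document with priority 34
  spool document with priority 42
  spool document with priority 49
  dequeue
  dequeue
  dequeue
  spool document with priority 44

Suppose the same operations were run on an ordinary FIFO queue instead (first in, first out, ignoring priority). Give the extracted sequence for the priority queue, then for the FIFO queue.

priority queue: 51 → 48 → 47 → 37 → 36 → 49 → 45 → 42; FIFO queue: 36 → 51 → 47 → 37 → 48 → 33 → 45 → 34

insert 36 → {36}
insert 51 → {51, 36}
insert 47 → {51, 47, 36}
insert 37 → {51, 47, 37, 36}
insert 48 → {51, 48, 47, 37, 36}
dequeue → 51; now {48, 47, 37, 36}
dequeue → 48; now {47, 37, 36}
dequeue → 47; now {37, 36}
dequeue → 37; now {36}
dequeue → 36; now {}
insert 33 → {33}
insert 45 → {45, 33}
insert 34 → {45, 34, 33}
insert 42 → {45, 42, 34, 33}
insert 49 → {49, 45, 42, 34, 33}
dequeue → 49; now {45, 42, 34, 33}
dequeue → 45; now {42, 34, 33}
dequeue → 42; now {34, 33}
insert 44 → {44, 34, 33}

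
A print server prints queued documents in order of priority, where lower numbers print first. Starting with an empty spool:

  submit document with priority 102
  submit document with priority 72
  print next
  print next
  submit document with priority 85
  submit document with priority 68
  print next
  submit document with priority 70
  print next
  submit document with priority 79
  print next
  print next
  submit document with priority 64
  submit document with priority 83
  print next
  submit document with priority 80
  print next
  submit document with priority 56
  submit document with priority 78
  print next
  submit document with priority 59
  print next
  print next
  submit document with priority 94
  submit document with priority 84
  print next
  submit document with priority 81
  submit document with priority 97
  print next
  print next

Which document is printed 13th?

81

insert 102 → {102}
insert 72 → {72, 102}
print next → 72; now {102}
print next → 102; now {}
insert 85 → {85}
insert 68 → {68, 85}
print next → 68; now {85}
insert 70 → {70, 85}
print next → 70; now {85}
insert 79 → {79, 85}
print next → 79; now {85}
print next → 85; now {}
insert 64 → {64}
insert 83 → {64, 83}
print next → 64; now {83}
insert 80 → {80, 83}
print next → 80; now {83}
insert 56 → {56, 83}
insert 78 → {56, 78, 83}
print next → 56; now {78, 83}
insert 59 → {59, 78, 83}
print next → 59; now {78, 83}
print next → 78; now {83}
insert 94 → {83, 94}
insert 84 → {83, 84, 94}
print next → 83; now {84, 94}
insert 81 → {81, 84, 94}
insert 97 → {81, 84, 94, 97}
print next → 81; now {84, 94, 97}
print next → 84; now {94, 97}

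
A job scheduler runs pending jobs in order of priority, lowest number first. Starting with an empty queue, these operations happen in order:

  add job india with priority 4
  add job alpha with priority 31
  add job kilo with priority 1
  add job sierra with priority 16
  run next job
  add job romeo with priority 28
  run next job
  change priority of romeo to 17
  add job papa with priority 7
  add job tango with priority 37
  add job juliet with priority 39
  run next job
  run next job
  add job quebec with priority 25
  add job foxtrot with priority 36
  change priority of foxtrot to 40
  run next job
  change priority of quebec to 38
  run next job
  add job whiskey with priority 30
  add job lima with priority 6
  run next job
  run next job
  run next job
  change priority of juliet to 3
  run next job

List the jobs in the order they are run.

add india (priority 4) → {india:4}
add alpha (priority 31) → {india:4, alpha:31}
add kilo (priority 1) → {kilo:1, india:4, alpha:31}
add sierra (priority 16) → {kilo:1, india:4, sierra:16, alpha:31}
run next job → kilo; now {india:4, sierra:16, alpha:31}
add romeo (priority 28) → {india:4, sierra:16, romeo:28, alpha:31}
run next job → india; now {sierra:16, romeo:28, alpha:31}
update romeo to priority 17 → {sierra:16, romeo:17, alpha:31}
add papa (priority 7) → {papa:7, sierra:16, romeo:17, alpha:31}
add tango (priority 37) → {papa:7, sierra:16, romeo:17, alpha:31, tango:37}
add juliet (priority 39) → {papa:7, sierra:16, romeo:17, alpha:31, tango:37, juliet:39}
run next job → papa; now {sierra:16, romeo:17, alpha:31, tango:37, juliet:39}
run next job → sierra; now {romeo:17, alpha:31, tango:37, juliet:39}
add quebec (priority 25) → {romeo:17, quebec:25, alpha:31, tango:37, juliet:39}
add foxtrot (priority 36) → {romeo:17, quebec:25, alpha:31, foxtrot:36, tango:37, juliet:39}
update foxtrot to priority 40 → {romeo:17, quebec:25, alpha:31, tango:37, juliet:39, foxtrot:40}
run next job → romeo; now {quebec:25, alpha:31, tango:37, juliet:39, foxtrot:40}
update quebec to priority 38 → {alpha:31, tango:37, quebec:38, juliet:39, foxtrot:40}
run next job → alpha; now {tango:37, quebec:38, juliet:39, foxtrot:40}
add whiskey (priority 30) → {whiskey:30, tango:37, quebec:38, juliet:39, foxtrot:40}
add lima (priority 6) → {lima:6, whiskey:30, tango:37, quebec:38, juliet:39, foxtrot:40}
run next job → lima; now {whiskey:30, tango:37, quebec:38, juliet:39, foxtrot:40}
run next job → whiskey; now {tango:37, quebec:38, juliet:39, foxtrot:40}
run next job → tango; now {quebec:38, juliet:39, foxtrot:40}
update juliet to priority 3 → {juliet:3, quebec:38, foxtrot:40}
run next job → juliet; now {quebec:38, foxtrot:40}

kilo → india → papa → sierra → romeo → alpha → lima → whiskey → tango → juliet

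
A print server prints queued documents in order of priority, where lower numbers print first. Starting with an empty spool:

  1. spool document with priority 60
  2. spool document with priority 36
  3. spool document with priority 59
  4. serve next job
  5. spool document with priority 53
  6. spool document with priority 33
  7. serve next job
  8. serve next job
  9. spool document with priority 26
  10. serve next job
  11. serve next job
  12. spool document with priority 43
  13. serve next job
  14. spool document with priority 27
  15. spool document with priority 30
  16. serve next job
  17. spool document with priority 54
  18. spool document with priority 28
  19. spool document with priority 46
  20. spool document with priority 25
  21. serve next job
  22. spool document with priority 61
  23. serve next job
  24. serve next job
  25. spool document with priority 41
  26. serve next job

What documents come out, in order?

insert 60 → {60}
insert 36 → {36, 60}
insert 59 → {36, 59, 60}
serve next job → 36; now {59, 60}
insert 53 → {53, 59, 60}
insert 33 → {33, 53, 59, 60}
serve next job → 33; now {53, 59, 60}
serve next job → 53; now {59, 60}
insert 26 → {26, 59, 60}
serve next job → 26; now {59, 60}
serve next job → 59; now {60}
insert 43 → {43, 60}
serve next job → 43; now {60}
insert 27 → {27, 60}
insert 30 → {27, 30, 60}
serve next job → 27; now {30, 60}
insert 54 → {30, 54, 60}
insert 28 → {28, 30, 54, 60}
insert 46 → {28, 30, 46, 54, 60}
insert 25 → {25, 28, 30, 46, 54, 60}
serve next job → 25; now {28, 30, 46, 54, 60}
insert 61 → {28, 30, 46, 54, 60, 61}
serve next job → 28; now {30, 46, 54, 60, 61}
serve next job → 30; now {46, 54, 60, 61}
insert 41 → {41, 46, 54, 60, 61}
serve next job → 41; now {46, 54, 60, 61}

36, 33, 53, 26, 59, 43, 27, 25, 28, 30, 41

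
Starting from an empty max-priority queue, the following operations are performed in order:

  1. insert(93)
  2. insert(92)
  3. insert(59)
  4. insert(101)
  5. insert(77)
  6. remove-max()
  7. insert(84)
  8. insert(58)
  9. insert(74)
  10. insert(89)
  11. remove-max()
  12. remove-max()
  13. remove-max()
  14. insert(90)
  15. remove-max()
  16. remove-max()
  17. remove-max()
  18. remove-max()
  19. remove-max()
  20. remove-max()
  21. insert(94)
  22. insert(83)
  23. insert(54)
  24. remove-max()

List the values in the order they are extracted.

insert 93 → {93}
insert 92 → {93, 92}
insert 59 → {93, 92, 59}
insert 101 → {101, 93, 92, 59}
insert 77 → {101, 93, 92, 77, 59}
remove-max → 101; now {93, 92, 77, 59}
insert 84 → {93, 92, 84, 77, 59}
insert 58 → {93, 92, 84, 77, 59, 58}
insert 74 → {93, 92, 84, 77, 74, 59, 58}
insert 89 → {93, 92, 89, 84, 77, 74, 59, 58}
remove-max → 93; now {92, 89, 84, 77, 74, 59, 58}
remove-max → 92; now {89, 84, 77, 74, 59, 58}
remove-max → 89; now {84, 77, 74, 59, 58}
insert 90 → {90, 84, 77, 74, 59, 58}
remove-max → 90; now {84, 77, 74, 59, 58}
remove-max → 84; now {77, 74, 59, 58}
remove-max → 77; now {74, 59, 58}
remove-max → 74; now {59, 58}
remove-max → 59; now {58}
remove-max → 58; now {}
insert 94 → {94}
insert 83 → {94, 83}
insert 54 → {94, 83, 54}
remove-max → 94; now {83, 54}

101, 93, 92, 89, 90, 84, 77, 74, 59, 58, 94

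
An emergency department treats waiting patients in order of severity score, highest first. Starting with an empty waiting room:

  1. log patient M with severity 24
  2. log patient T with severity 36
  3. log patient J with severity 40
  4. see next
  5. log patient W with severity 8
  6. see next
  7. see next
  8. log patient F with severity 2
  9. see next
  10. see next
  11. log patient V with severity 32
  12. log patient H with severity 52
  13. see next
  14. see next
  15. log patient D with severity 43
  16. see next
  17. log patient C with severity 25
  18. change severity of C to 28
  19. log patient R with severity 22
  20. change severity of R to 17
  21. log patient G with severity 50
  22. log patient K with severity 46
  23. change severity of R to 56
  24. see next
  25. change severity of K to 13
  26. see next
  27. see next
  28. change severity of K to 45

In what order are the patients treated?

J → T → M → W → F → H → V → D → R → G → C

add M (severity 24) → {M:24}
add T (severity 36) → {T:36, M:24}
add J (severity 40) → {J:40, T:36, M:24}
see next → J; now {T:36, M:24}
add W (severity 8) → {T:36, M:24, W:8}
see next → T; now {M:24, W:8}
see next → M; now {W:8}
add F (severity 2) → {W:8, F:2}
see next → W; now {F:2}
see next → F; now {}
add V (severity 32) → {V:32}
add H (severity 52) → {H:52, V:32}
see next → H; now {V:32}
see next → V; now {}
add D (severity 43) → {D:43}
see next → D; now {}
add C (severity 25) → {C:25}
update C to severity 28 → {C:28}
add R (severity 22) → {C:28, R:22}
update R to severity 17 → {C:28, R:17}
add G (severity 50) → {G:50, C:28, R:17}
add K (severity 46) → {G:50, K:46, C:28, R:17}
update R to severity 56 → {R:56, G:50, K:46, C:28}
see next → R; now {G:50, K:46, C:28}
update K to severity 13 → {G:50, C:28, K:13}
see next → G; now {C:28, K:13}
see next → C; now {K:13}
update K to severity 45 → {K:45}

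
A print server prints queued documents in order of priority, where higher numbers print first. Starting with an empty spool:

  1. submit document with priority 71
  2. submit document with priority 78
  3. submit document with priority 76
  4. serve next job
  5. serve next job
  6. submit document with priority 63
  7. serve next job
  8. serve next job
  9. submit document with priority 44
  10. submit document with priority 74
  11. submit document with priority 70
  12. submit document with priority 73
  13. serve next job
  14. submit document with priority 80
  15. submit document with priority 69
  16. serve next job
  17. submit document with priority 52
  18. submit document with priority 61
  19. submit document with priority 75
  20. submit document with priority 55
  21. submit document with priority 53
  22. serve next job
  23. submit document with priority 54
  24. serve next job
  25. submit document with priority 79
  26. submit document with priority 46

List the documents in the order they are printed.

insert 71 → {71}
insert 78 → {78, 71}
insert 76 → {78, 76, 71}
serve next job → 78; now {76, 71}
serve next job → 76; now {71}
insert 63 → {71, 63}
serve next job → 71; now {63}
serve next job → 63; now {}
insert 44 → {44}
insert 74 → {74, 44}
insert 70 → {74, 70, 44}
insert 73 → {74, 73, 70, 44}
serve next job → 74; now {73, 70, 44}
insert 80 → {80, 73, 70, 44}
insert 69 → {80, 73, 70, 69, 44}
serve next job → 80; now {73, 70, 69, 44}
insert 52 → {73, 70, 69, 52, 44}
insert 61 → {73, 70, 69, 61, 52, 44}
insert 75 → {75, 73, 70, 69, 61, 52, 44}
insert 55 → {75, 73, 70, 69, 61, 55, 52, 44}
insert 53 → {75, 73, 70, 69, 61, 55, 53, 52, 44}
serve next job → 75; now {73, 70, 69, 61, 55, 53, 52, 44}
insert 54 → {73, 70, 69, 61, 55, 54, 53, 52, 44}
serve next job → 73; now {70, 69, 61, 55, 54, 53, 52, 44}
insert 79 → {79, 70, 69, 61, 55, 54, 53, 52, 44}
insert 46 → {79, 70, 69, 61, 55, 54, 53, 52, 46, 44}

[78, 76, 71, 63, 74, 80, 75, 73]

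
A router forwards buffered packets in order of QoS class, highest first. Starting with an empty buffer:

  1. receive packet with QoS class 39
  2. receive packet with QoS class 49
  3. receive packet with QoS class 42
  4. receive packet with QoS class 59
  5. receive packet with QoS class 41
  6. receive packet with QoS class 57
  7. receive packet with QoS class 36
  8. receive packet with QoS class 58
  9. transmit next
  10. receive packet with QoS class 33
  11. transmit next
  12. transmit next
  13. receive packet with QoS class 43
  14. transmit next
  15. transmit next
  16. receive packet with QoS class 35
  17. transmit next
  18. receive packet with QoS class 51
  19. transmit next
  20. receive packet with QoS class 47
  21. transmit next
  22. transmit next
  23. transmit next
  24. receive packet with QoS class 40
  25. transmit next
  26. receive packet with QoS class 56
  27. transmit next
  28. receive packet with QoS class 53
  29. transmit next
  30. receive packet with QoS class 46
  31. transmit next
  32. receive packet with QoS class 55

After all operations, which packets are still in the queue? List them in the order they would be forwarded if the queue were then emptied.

insert 39 → {39}
insert 49 → {49, 39}
insert 42 → {49, 42, 39}
insert 59 → {59, 49, 42, 39}
insert 41 → {59, 49, 42, 41, 39}
insert 57 → {59, 57, 49, 42, 41, 39}
insert 36 → {59, 57, 49, 42, 41, 39, 36}
insert 58 → {59, 58, 57, 49, 42, 41, 39, 36}
transmit next → 59; now {58, 57, 49, 42, 41, 39, 36}
insert 33 → {58, 57, 49, 42, 41, 39, 36, 33}
transmit next → 58; now {57, 49, 42, 41, 39, 36, 33}
transmit next → 57; now {49, 42, 41, 39, 36, 33}
insert 43 → {49, 43, 42, 41, 39, 36, 33}
transmit next → 49; now {43, 42, 41, 39, 36, 33}
transmit next → 43; now {42, 41, 39, 36, 33}
insert 35 → {42, 41, 39, 36, 35, 33}
transmit next → 42; now {41, 39, 36, 35, 33}
insert 51 → {51, 41, 39, 36, 35, 33}
transmit next → 51; now {41, 39, 36, 35, 33}
insert 47 → {47, 41, 39, 36, 35, 33}
transmit next → 47; now {41, 39, 36, 35, 33}
transmit next → 41; now {39, 36, 35, 33}
transmit next → 39; now {36, 35, 33}
insert 40 → {40, 36, 35, 33}
transmit next → 40; now {36, 35, 33}
insert 56 → {56, 36, 35, 33}
transmit next → 56; now {36, 35, 33}
insert 53 → {53, 36, 35, 33}
transmit next → 53; now {36, 35, 33}
insert 46 → {46, 36, 35, 33}
transmit next → 46; now {36, 35, 33}
insert 55 → {55, 36, 35, 33}

[55, 36, 35, 33]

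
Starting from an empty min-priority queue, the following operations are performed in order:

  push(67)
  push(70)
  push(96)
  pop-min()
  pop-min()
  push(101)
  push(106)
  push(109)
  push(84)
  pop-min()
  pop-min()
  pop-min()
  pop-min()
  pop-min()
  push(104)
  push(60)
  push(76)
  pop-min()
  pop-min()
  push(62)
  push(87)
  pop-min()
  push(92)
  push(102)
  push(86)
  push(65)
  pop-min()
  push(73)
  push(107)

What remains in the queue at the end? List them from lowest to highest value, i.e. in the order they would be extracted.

73, 86, 87, 92, 102, 104, 107

insert 67 → {67}
insert 70 → {67, 70}
insert 96 → {67, 70, 96}
pop-min → 67; now {70, 96}
pop-min → 70; now {96}
insert 101 → {96, 101}
insert 106 → {96, 101, 106}
insert 109 → {96, 101, 106, 109}
insert 84 → {84, 96, 101, 106, 109}
pop-min → 84; now {96, 101, 106, 109}
pop-min → 96; now {101, 106, 109}
pop-min → 101; now {106, 109}
pop-min → 106; now {109}
pop-min → 109; now {}
insert 104 → {104}
insert 60 → {60, 104}
insert 76 → {60, 76, 104}
pop-min → 60; now {76, 104}
pop-min → 76; now {104}
insert 62 → {62, 104}
insert 87 → {62, 87, 104}
pop-min → 62; now {87, 104}
insert 92 → {87, 92, 104}
insert 102 → {87, 92, 102, 104}
insert 86 → {86, 87, 92, 102, 104}
insert 65 → {65, 86, 87, 92, 102, 104}
pop-min → 65; now {86, 87, 92, 102, 104}
insert 73 → {73, 86, 87, 92, 102, 104}
insert 107 → {73, 86, 87, 92, 102, 104, 107}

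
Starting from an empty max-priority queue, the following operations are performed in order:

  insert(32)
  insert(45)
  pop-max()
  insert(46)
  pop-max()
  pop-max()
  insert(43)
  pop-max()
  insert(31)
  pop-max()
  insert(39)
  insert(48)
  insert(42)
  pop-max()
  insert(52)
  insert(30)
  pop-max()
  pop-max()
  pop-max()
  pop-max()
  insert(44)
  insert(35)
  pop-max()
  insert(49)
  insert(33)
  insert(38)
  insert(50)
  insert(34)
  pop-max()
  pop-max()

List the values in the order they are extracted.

45, 46, 32, 43, 31, 48, 52, 42, 39, 30, 44, 50, 49

insert 32 → {32}
insert 45 → {45, 32}
pop-max → 45; now {32}
insert 46 → {46, 32}
pop-max → 46; now {32}
pop-max → 32; now {}
insert 43 → {43}
pop-max → 43; now {}
insert 31 → {31}
pop-max → 31; now {}
insert 39 → {39}
insert 48 → {48, 39}
insert 42 → {48, 42, 39}
pop-max → 48; now {42, 39}
insert 52 → {52, 42, 39}
insert 30 → {52, 42, 39, 30}
pop-max → 52; now {42, 39, 30}
pop-max → 42; now {39, 30}
pop-max → 39; now {30}
pop-max → 30; now {}
insert 44 → {44}
insert 35 → {44, 35}
pop-max → 44; now {35}
insert 49 → {49, 35}
insert 33 → {49, 35, 33}
insert 38 → {49, 38, 35, 33}
insert 50 → {50, 49, 38, 35, 33}
insert 34 → {50, 49, 38, 35, 34, 33}
pop-max → 50; now {49, 38, 35, 34, 33}
pop-max → 49; now {38, 35, 34, 33}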